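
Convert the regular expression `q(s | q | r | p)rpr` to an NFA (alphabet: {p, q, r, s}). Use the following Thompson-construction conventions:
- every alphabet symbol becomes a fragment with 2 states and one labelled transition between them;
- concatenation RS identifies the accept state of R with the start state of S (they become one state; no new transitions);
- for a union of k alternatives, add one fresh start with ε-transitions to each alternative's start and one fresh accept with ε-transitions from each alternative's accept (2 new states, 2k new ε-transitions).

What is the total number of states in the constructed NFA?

14

By structural recursion:
Each of the 8 symbol leaves contributes a 2-state fragment.
  s | q | r | p → 10 states
  q(s | q | r | p)rpr → 14 states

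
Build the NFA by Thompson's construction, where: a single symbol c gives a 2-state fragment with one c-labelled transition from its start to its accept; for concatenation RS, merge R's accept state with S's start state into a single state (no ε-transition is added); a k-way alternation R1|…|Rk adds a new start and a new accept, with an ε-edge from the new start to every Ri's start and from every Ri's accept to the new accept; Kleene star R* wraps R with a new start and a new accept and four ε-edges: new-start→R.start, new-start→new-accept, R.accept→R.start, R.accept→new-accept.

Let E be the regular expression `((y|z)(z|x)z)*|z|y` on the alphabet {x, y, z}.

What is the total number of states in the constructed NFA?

20

Building bottom-up:
Each of the 7 symbol leaves contributes a 2-state fragment.
  y|z — 6 states
  z|x — 6 states
  (y|z)(z|x)z — 12 states
  ((y|z)(z|x)z)* — 14 states
  ((y|z)(z|x)z)*|z|y — 20 states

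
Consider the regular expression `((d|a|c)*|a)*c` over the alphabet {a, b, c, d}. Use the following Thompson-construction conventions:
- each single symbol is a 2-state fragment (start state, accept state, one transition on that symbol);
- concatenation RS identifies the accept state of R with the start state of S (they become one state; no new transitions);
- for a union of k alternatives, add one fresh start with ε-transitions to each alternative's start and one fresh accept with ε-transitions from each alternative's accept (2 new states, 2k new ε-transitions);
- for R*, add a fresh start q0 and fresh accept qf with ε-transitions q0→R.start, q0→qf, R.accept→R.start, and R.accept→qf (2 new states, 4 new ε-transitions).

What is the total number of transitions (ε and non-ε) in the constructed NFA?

23

Per subexpression:
Each of the 5 symbol leaves contributes 1 transition (1 symbol, 0 ε).
  d|a|c : 9 transitions (3 symbol, 6 ε)
  (d|a|c)* : 13 transitions (3 symbol, 10 ε)
  (d|a|c)*|a : 18 transitions (4 symbol, 14 ε)
  ((d|a|c)*|a)* : 22 transitions (4 symbol, 18 ε)
  ((d|a|c)*|a)*c : 23 transitions (5 symbol, 18 ε)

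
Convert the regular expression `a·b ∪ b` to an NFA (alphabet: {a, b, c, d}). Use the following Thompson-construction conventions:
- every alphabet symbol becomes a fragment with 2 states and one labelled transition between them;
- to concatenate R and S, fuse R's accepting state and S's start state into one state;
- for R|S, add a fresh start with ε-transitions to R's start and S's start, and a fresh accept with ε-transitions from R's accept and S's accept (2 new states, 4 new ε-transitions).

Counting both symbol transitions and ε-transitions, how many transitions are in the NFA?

7

Per subexpression:
Each of the 3 symbol leaves contributes 1 transition (1 symbol, 0 ε).
  a·b — 2 transitions (2 symbol, 0 ε)
  a·b ∪ b — 7 transitions (3 symbol, 4 ε)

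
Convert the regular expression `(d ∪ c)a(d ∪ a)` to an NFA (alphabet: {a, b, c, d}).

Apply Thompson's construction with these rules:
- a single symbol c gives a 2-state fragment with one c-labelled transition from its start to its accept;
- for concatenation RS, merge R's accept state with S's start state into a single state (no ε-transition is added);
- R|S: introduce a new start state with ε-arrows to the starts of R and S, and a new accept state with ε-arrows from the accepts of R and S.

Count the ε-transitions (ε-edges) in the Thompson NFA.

Per subexpression:
Each of the 5 symbol leaves contributes 0 ε-transitions.
  d ∪ c : 4 ε-transitions
  d ∪ a : 4 ε-transitions
  (d ∪ c)a(d ∪ a) : 8 ε-transitions

8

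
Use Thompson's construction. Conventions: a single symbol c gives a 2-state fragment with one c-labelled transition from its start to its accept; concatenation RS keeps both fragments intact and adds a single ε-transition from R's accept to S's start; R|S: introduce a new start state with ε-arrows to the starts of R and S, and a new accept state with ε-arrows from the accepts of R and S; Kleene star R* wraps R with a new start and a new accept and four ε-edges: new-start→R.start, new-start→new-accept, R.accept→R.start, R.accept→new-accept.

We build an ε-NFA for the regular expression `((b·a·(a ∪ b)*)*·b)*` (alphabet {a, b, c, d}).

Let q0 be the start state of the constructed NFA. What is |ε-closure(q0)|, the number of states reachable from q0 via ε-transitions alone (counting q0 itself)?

6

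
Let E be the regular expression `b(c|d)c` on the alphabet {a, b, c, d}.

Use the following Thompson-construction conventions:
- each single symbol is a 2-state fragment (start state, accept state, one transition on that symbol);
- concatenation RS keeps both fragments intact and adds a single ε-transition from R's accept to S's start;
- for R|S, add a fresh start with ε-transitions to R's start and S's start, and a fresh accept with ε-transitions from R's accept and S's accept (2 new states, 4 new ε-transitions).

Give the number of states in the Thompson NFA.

By structural recursion:
Each of the 4 symbol leaves contributes a 2-state fragment.
  c|d → 6 states
  b(c|d)c → 10 states

10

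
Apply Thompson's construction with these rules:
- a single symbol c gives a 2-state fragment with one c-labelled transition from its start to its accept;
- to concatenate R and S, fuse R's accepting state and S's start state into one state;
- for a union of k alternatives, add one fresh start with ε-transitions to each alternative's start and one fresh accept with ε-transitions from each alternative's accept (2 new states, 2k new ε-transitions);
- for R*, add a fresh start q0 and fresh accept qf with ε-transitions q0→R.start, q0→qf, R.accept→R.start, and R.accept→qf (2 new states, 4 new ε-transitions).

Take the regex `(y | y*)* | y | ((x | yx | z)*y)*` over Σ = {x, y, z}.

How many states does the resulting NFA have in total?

Per subexpression:
Each of the 8 symbol leaves contributes a 2-state fragment.
  y* = 4 states
  y | y* = 8 states
  (y | y*)* = 10 states
  yx = 3 states
  x | yx | z = 9 states
  (x | yx | z)* = 11 states
  (x | yx | z)*y = 12 states
  ((x | yx | z)*y)* = 14 states
  (y | y*)* | y | ((x | yx | z)*y)* = 28 states

28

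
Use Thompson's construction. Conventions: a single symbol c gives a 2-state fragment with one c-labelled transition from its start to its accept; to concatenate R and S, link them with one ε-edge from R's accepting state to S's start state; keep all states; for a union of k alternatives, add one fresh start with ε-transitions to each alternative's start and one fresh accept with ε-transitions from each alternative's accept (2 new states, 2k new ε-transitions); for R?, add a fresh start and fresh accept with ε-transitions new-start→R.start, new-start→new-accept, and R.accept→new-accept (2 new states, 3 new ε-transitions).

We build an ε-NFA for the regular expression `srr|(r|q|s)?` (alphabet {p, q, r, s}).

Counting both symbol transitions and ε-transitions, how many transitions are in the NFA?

21

Building bottom-up:
Each of the 6 symbol leaves contributes 1 transition (1 symbol, 0 ε).
  srr = 5 transitions (3 symbol, 2 ε)
  r|q|s = 9 transitions (3 symbol, 6 ε)
  (r|q|s)? = 12 transitions (3 symbol, 9 ε)
  srr|(r|q|s)? = 21 transitions (6 symbol, 15 ε)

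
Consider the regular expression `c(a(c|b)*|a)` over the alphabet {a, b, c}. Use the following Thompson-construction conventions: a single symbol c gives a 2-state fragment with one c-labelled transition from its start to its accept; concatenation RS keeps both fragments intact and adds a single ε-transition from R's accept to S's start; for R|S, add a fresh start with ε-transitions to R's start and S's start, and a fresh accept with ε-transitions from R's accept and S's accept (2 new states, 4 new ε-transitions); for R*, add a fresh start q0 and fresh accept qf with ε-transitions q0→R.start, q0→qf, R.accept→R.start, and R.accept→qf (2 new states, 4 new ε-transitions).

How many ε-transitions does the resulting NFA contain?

Building bottom-up:
Each of the 5 symbol leaves contributes 0 ε-transitions.
  c|b : 4 ε-transitions
  (c|b)* : 8 ε-transitions
  a(c|b)* : 9 ε-transitions
  a(c|b)*|a : 13 ε-transitions
  c(a(c|b)*|a) : 14 ε-transitions

14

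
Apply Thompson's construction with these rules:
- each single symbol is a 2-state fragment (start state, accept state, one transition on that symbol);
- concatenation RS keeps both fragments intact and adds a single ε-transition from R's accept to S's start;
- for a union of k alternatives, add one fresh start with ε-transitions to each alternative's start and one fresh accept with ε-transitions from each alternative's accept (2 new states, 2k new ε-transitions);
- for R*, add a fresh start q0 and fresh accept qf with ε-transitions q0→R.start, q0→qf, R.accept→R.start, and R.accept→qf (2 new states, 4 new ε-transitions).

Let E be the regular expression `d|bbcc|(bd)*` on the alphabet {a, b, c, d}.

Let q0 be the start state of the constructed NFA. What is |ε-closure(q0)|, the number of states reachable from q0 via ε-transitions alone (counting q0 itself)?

Compute the ε-closure size of each fragment's start state recursively; a symbol fragment's start has no outgoing ε-edge, so its closure is just itself (size 1).
  bbcc : |closure| equals the left operand's closure size = 1 (its accept is not ε-reachable, so the closure stops there)
  bd : same as the first factor's closure: |closure| = 1
  (bd)* : new start has ε-edges to the inner start and to the new accept, so |closure| = 2 + 1 = 3
  d|bbcc|(bd)* : new start ε-reaches every alternative's start; at least one alternative accepts ε, so the union's new accept is reached too: |closure| = 1 + 1 + 1 + 3 + 1 = 7

7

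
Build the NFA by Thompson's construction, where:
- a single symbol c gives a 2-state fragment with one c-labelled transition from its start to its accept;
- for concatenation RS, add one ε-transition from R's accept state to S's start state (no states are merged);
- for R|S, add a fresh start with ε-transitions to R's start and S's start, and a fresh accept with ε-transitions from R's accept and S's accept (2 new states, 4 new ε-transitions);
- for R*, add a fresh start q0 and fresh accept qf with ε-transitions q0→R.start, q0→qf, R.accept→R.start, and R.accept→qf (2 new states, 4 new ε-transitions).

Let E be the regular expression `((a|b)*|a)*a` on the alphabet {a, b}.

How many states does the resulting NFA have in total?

16

Building bottom-up:
Each of the 4 symbol leaves contributes a 2-state fragment.
  a|b — 6 states
  (a|b)* — 8 states
  (a|b)*|a — 12 states
  ((a|b)*|a)* — 14 states
  ((a|b)*|a)*a — 16 states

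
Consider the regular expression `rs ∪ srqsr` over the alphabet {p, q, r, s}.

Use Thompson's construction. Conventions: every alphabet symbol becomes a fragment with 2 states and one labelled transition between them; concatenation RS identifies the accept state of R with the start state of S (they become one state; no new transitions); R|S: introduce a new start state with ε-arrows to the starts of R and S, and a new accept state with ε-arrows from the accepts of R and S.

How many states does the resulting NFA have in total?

11

Recursing over subexpressions:
Each of the 7 symbol leaves contributes a 2-state fragment.
  rs : 3 states
  srqsr : 6 states
  rs ∪ srqsr : 11 states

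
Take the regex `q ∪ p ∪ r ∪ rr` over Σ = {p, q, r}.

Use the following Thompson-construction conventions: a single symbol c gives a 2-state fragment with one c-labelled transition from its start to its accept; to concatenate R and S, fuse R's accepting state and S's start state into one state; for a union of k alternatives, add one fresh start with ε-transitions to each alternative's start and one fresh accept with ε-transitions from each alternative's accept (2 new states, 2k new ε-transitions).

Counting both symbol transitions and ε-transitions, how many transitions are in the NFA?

Building bottom-up:
Each of the 5 symbol leaves contributes 1 transition (1 symbol, 0 ε).
  rr — 2 transitions (2 symbol, 0 ε)
  q ∪ p ∪ r ∪ rr — 13 transitions (5 symbol, 8 ε)

13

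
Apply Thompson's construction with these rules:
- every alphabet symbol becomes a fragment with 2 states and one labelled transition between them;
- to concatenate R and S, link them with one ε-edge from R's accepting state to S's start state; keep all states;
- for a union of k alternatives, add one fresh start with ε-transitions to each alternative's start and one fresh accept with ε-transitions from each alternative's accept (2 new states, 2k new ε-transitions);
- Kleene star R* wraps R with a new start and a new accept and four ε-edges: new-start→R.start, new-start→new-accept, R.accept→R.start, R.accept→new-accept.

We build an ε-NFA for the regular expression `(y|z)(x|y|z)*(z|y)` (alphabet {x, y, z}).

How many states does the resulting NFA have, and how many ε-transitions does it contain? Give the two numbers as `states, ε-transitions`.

22, 20

Per subexpression:
Each of the 7 symbol leaves contributes 2 states and 0 ε-transitions.
  y|z → 6 states, 4 ε-transitions
  x|y|z → 8 states, 6 ε-transitions
  (x|y|z)* → 10 states, 10 ε-transitions
  z|y → 6 states, 4 ε-transitions
  (y|z)(x|y|z)*(z|y) → 22 states, 20 ε-transitions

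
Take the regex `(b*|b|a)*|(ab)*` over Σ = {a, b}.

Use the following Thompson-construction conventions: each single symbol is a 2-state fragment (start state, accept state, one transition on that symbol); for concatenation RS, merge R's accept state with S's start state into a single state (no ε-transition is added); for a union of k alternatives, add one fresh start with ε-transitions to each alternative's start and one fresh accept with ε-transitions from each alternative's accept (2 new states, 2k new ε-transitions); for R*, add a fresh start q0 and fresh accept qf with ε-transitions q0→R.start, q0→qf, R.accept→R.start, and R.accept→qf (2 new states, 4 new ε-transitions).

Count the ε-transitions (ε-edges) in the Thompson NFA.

Recursing over subexpressions:
Each of the 5 symbol leaves contributes 0 ε-transitions.
  b* → 4 ε-transitions
  b*|b|a → 10 ε-transitions
  (b*|b|a)* → 14 ε-transitions
  ab → 0 ε-transitions
  (ab)* → 4 ε-transitions
  (b*|b|a)*|(ab)* → 22 ε-transitions

22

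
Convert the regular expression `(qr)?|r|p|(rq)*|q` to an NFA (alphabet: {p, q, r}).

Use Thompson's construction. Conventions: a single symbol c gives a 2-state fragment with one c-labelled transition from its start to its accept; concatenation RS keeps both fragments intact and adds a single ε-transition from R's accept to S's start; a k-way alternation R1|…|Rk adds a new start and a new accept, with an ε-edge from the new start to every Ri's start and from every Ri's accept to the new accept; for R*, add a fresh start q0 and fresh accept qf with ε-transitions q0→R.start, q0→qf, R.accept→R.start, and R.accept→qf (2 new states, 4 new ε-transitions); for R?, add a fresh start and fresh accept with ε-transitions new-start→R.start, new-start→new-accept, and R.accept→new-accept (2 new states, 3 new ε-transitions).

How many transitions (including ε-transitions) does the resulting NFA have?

Bottom-up over the parse tree:
Each of the 7 symbol leaves contributes 1 transition (1 symbol, 0 ε).
  qr — 3 transitions (2 symbol, 1 ε)
  (qr)? — 6 transitions (2 symbol, 4 ε)
  rq — 3 transitions (2 symbol, 1 ε)
  (rq)* — 7 transitions (2 symbol, 5 ε)
  (qr)?|r|p|(rq)*|q — 26 transitions (7 symbol, 19 ε)

26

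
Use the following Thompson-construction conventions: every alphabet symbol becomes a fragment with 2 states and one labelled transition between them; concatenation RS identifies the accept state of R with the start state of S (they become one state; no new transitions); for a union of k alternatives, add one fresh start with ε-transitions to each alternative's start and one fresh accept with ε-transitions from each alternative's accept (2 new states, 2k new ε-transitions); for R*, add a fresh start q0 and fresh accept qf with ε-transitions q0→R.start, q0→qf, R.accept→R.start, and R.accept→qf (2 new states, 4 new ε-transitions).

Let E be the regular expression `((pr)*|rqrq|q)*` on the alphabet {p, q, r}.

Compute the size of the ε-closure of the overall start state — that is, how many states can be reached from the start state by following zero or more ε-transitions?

Let C(F) = |ε-closure(F.start)| within fragment F, and note whether F accepts ε. Symbol fragments have C = 1 and do not accept ε. Then:
  pr — same as the first factor's closure: |ε-closure| = 1
  (pr)* — the star's fresh start ε-reaches both the body's start and the fresh accept: |ε-closure| = 2 + 1 = 3
  rqrq — same as the first factor's closure: |ε-closure| = 1
  (pr)*|rqrq|q — new start ε-reaches every alternative's start; at least one alternative accepts ε, so the union's new accept is reached too: |ε-closure| = 1 + 3 + 1 + 1 + 1 = 7
  ((pr)*|rqrq|q)* — |ε-closure| = 1 (new start) + 7 (body) + 1 (new accept) = 9

9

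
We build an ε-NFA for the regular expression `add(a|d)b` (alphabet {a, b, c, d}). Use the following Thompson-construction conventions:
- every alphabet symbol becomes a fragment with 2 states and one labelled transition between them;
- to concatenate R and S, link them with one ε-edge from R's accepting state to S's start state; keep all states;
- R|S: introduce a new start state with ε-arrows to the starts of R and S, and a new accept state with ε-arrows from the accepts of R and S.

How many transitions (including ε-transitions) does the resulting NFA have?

Per subexpression:
Each of the 6 symbol leaves contributes 1 transition (1 symbol, 0 ε).
  a|d : 6 transitions (2 symbol, 4 ε)
  add(a|d)b : 14 transitions (6 symbol, 8 ε)

14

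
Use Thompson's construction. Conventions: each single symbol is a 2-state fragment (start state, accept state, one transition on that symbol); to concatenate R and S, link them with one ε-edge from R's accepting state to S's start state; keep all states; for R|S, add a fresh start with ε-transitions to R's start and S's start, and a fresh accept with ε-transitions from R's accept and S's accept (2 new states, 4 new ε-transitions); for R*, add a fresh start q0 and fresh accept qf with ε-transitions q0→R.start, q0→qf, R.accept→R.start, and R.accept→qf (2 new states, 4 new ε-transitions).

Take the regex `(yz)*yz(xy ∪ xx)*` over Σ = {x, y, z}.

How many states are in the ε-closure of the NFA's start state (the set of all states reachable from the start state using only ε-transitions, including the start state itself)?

4

Let C(F) = |ε-closure(F.start)| within fragment F, and note whether F accepts ε. Symbol fragments have C = 1 and do not accept ε. Then:
  yz → C equals the left operand's closure size = 1 (its accept is not ε-reachable, so the closure stops there)
  (yz)* → C = 1 (new start) + 1 (body) + 1 (new accept) = 3
  xy → same as the first factor's closure: C = 1
  xx → C equals the left operand's closure size = 1 (its accept is not ε-reachable, so the closure stops there)
  xy ∪ xx → C = 1 + 1 + 1 = 3 (the new accept is not ε-reachable since no branch accepts ε)
  (xy ∪ xx)* → the star's fresh start ε-reaches both the body's start and the fresh accept: C = 2 + 3 = 5
  (yz)*yz(xy ∪ xx)* → the left operand accepts ε, so the closure extends into the next operand (via the concat ε-link); C = 3 + 1 = 4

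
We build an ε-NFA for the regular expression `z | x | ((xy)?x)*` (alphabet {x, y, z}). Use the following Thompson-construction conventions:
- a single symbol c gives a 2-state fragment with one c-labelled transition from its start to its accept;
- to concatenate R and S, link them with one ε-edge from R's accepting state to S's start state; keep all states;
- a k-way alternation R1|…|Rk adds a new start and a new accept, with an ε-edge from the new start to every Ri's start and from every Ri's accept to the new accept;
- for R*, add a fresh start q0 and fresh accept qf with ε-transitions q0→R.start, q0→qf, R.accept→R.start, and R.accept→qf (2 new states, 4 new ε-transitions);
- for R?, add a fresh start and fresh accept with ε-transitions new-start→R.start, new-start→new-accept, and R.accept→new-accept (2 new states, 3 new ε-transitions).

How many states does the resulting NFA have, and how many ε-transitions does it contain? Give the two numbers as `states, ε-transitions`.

Per subexpression:
Each of the 5 symbol leaves contributes 2 states and 0 ε-transitions.
  xy — 4 states, 1 ε-transition
  (xy)? — 6 states, 4 ε-transitions
  (xy)?x — 8 states, 5 ε-transitions
  ((xy)?x)* — 10 states, 9 ε-transitions
  z | x | ((xy)?x)* — 16 states, 15 ε-transitions

16, 15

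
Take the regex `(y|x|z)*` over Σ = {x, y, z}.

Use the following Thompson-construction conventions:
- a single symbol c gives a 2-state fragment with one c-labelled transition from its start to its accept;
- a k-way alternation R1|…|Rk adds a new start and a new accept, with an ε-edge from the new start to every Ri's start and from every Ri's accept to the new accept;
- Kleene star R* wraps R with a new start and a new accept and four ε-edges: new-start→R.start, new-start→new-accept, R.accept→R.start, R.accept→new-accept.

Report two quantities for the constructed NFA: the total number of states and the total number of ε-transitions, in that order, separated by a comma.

Recursing over subexpressions:
Each of the 3 symbol leaves contributes 2 states and 0 ε-transitions.
  y|x|z : 8 states, 6 ε-transitions
  (y|x|z)* : 10 states, 10 ε-transitions

10, 10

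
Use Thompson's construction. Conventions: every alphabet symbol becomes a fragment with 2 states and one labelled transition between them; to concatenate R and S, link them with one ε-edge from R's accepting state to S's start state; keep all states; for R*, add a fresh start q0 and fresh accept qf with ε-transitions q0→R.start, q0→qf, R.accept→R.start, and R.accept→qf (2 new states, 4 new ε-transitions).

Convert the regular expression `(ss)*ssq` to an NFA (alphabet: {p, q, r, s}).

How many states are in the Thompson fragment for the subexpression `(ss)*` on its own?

6

Fragment for `(ss)*`:
Each of the 2 symbol leaves contributes a 2-state fragment.
  ss → 4 states
  (ss)* → 6 states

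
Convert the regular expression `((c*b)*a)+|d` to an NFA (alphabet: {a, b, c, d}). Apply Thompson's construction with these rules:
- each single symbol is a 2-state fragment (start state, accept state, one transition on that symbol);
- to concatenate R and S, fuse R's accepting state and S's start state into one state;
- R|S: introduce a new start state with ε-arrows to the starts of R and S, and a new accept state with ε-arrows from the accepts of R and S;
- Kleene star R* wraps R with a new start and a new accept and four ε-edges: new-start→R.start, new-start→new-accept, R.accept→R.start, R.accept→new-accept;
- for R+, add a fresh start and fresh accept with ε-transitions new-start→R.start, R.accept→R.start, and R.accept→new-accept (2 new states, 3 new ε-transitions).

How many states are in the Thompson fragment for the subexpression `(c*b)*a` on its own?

Fragment for `(c*b)*a`:
Each of the 3 symbol leaves contributes a 2-state fragment.
  c* = 4 states
  c*b = 5 states
  (c*b)* = 7 states
  (c*b)*a = 8 states

8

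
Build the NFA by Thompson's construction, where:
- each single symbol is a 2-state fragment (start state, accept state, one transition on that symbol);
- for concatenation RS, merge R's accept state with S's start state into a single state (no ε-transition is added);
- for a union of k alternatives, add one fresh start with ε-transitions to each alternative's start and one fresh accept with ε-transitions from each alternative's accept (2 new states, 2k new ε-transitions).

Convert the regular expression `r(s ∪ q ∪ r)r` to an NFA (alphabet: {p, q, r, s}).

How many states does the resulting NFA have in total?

10

Building bottom-up:
Each of the 5 symbol leaves contributes a 2-state fragment.
  s ∪ q ∪ r → 8 states
  r(s ∪ q ∪ r)r → 10 states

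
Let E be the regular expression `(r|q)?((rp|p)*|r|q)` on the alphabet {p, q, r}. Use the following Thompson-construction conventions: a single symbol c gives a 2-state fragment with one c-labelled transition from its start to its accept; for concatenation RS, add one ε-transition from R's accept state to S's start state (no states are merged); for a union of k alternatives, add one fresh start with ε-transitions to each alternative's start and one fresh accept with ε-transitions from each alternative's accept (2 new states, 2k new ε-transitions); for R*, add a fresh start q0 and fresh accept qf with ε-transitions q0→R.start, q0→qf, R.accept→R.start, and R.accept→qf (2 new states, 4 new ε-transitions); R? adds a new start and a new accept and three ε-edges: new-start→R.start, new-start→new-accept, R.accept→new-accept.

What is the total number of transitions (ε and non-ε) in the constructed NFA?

Per subexpression:
Each of the 7 symbol leaves contributes 1 transition (1 symbol, 0 ε).
  r|q — 6 transitions (2 symbol, 4 ε)
  (r|q)? — 9 transitions (2 symbol, 7 ε)
  rp — 3 transitions (2 symbol, 1 ε)
  rp|p — 8 transitions (3 symbol, 5 ε)
  (rp|p)* — 12 transitions (3 symbol, 9 ε)
  (rp|p)*|r|q — 20 transitions (5 symbol, 15 ε)
  (r|q)?((rp|p)*|r|q) — 30 transitions (7 symbol, 23 ε)

30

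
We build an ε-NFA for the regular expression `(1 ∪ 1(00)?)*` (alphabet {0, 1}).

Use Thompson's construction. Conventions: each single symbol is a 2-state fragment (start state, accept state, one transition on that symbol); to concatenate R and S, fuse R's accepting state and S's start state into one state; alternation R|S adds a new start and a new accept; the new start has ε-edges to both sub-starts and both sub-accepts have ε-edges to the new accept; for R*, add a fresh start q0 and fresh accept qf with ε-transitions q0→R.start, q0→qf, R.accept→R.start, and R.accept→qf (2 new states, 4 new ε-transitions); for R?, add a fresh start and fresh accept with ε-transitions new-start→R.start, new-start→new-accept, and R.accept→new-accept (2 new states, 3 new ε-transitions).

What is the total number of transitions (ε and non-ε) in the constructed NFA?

15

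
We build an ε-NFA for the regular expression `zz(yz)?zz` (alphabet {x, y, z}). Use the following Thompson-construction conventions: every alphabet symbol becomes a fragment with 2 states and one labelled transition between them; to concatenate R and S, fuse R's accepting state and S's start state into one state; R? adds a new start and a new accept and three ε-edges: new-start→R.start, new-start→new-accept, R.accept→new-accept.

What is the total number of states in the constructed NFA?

Per subexpression:
Each of the 6 symbol leaves contributes a 2-state fragment.
  yz — 3 states
  (yz)? — 5 states
  zz(yz)?zz — 9 states

9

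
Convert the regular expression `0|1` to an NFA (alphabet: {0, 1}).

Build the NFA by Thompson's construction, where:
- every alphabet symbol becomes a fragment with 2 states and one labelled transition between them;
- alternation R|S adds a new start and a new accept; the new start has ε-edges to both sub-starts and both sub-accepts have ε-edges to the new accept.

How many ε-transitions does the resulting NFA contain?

Bottom-up over the parse tree:
Each of the 2 symbol leaves contributes 0 ε-transitions.
  0|1 = 4 ε-transitions

4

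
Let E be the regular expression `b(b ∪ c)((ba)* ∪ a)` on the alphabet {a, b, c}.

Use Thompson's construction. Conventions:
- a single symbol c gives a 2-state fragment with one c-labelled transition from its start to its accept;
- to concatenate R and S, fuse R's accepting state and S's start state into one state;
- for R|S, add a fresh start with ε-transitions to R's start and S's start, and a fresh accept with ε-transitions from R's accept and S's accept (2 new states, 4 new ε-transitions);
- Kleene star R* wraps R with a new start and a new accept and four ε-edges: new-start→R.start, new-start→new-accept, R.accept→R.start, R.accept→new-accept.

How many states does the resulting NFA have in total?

15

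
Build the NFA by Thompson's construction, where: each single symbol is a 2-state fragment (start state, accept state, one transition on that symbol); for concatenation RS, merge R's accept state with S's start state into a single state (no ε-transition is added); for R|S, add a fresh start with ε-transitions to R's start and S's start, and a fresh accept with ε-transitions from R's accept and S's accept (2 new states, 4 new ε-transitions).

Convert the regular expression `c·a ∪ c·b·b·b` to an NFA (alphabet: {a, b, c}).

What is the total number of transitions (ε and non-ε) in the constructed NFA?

10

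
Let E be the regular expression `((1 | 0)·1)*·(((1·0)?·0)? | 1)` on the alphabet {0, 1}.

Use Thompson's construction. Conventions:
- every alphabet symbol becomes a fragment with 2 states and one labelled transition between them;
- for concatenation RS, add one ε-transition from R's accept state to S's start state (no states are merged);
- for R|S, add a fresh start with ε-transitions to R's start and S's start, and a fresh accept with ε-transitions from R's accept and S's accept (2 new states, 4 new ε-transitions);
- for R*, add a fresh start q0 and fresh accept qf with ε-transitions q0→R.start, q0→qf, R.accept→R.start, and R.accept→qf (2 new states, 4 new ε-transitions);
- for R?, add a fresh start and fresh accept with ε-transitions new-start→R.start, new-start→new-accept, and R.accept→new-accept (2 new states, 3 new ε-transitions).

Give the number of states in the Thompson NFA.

Recursing over subexpressions:
Each of the 7 symbol leaves contributes a 2-state fragment.
  1 | 0 — 6 states
  (1 | 0)·1 — 8 states
  ((1 | 0)·1)* — 10 states
  1·0 — 4 states
  (1·0)? — 6 states
  (1·0)?·0 — 8 states
  ((1·0)?·0)? — 10 states
  ((1·0)?·0)? | 1 — 14 states
  ((1 | 0)·1)*·(((1·0)?·0)? | 1) — 24 states

24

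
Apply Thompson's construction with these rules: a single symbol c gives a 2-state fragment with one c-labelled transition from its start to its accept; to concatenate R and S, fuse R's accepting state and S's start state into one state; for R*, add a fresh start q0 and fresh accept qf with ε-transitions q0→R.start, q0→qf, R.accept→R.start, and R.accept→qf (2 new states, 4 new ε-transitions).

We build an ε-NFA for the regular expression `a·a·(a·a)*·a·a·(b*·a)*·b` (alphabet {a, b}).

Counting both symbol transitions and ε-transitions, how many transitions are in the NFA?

21

Building bottom-up:
Each of the 9 symbol leaves contributes 1 transition (1 symbol, 0 ε).
  a·a = 2 transitions (2 symbol, 0 ε)
  (a·a)* = 6 transitions (2 symbol, 4 ε)
  b* = 5 transitions (1 symbol, 4 ε)
  b*·a = 6 transitions (2 symbol, 4 ε)
  (b*·a)* = 10 transitions (2 symbol, 8 ε)
  a·a·(a·a)*·a·a·(b*·a)*·b = 21 transitions (9 symbol, 12 ε)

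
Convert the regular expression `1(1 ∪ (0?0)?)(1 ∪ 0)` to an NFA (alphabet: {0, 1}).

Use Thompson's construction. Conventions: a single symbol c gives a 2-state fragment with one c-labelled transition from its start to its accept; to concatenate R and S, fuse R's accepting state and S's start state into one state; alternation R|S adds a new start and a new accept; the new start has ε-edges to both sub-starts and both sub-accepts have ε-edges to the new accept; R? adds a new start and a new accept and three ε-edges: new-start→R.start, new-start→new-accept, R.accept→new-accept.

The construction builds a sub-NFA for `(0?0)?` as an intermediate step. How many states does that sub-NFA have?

7

Fragment for `(0?0)?`:
Each of the 2 symbol leaves contributes a 2-state fragment.
  0? — 4 states
  0?0 — 5 states
  (0?0)? — 7 states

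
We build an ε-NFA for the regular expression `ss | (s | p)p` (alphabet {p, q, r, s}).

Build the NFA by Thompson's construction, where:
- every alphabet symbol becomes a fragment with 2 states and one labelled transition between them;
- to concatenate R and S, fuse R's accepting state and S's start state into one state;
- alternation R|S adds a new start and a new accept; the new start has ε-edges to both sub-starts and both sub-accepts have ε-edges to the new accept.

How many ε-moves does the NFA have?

8

Recursing over subexpressions:
Each of the 5 symbol leaves contributes 0 ε-transitions.
  ss → 0 ε-transitions
  s | p → 4 ε-transitions
  (s | p)p → 4 ε-transitions
  ss | (s | p)p → 8 ε-transitions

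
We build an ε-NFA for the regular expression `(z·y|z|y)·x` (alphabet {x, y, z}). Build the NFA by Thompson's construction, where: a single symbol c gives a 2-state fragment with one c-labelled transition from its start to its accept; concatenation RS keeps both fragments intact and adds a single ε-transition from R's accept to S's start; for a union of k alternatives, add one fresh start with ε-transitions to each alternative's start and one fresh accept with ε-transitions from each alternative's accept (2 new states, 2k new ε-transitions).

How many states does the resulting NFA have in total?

Per subexpression:
Each of the 5 symbol leaves contributes a 2-state fragment.
  z·y : 4 states
  z·y|z|y : 10 states
  (z·y|z|y)·x : 12 states

12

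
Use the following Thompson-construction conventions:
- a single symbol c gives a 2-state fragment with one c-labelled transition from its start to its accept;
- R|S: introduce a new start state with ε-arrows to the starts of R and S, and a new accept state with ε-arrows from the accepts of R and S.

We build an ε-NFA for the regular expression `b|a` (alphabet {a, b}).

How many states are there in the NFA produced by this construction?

6

Bottom-up over the parse tree:
Each of the 2 symbol leaves contributes a 2-state fragment.
  b|a → 6 states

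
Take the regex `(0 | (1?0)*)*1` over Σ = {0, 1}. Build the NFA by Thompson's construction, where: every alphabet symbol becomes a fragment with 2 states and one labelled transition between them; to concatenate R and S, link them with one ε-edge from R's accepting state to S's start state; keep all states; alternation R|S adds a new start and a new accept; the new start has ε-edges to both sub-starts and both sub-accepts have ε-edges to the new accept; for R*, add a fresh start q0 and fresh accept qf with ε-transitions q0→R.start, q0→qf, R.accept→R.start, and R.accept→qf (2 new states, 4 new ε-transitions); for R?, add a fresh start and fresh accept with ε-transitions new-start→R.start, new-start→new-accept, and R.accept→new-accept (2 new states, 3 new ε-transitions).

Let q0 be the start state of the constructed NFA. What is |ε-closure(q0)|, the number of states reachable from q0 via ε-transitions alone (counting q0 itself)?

Let C(F) = |ε-closure(F.start)| within fragment F, and note whether F accepts ε. Symbol fragments have C = 1 and do not accept ε. Then:
  1? → new start has ε-edges to the inner start and to the new accept, so |closure| = 2 + 1 = 3
  1?0 → the left operand accepts ε, so the closure extends into the next operand (via the concat ε-link); |closure| = 3 + 1 = 4
  (1?0)* → |closure| = 1 (new start) + 4 (body) + 1 (new accept) = 6
  0 | (1?0)* → new start ε-reaches every alternative's start; at least one alternative accepts ε, so the union's new accept is reached too: |closure| = 1 + 1 + 6 + 1 = 9
  (0 | (1?0)*)* → new start has ε-edges to the inner start and to the new accept, so |closure| = 2 + 9 = 11
  (0 | (1?0)*)*1 → the left operand accepts ε, so the closure extends into the next operand (via the concat ε-link); |closure| = 11 + 1 = 12

12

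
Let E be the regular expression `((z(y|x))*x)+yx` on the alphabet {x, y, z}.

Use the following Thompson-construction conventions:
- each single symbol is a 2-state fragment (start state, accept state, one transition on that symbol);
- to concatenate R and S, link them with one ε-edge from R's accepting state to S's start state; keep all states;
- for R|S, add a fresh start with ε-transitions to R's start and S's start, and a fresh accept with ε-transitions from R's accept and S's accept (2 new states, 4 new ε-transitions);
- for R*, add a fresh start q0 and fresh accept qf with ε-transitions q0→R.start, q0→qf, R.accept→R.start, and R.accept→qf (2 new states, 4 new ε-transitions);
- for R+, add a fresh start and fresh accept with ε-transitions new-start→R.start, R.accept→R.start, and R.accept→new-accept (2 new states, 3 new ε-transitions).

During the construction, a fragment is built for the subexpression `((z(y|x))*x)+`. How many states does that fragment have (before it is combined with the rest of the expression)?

Fragment for `((z(y|x))*x)+`:
Each of the 4 symbol leaves contributes a 2-state fragment.
  y|x : 6 states
  z(y|x) : 8 states
  (z(y|x))* : 10 states
  (z(y|x))*x : 12 states
  ((z(y|x))*x)+ : 14 states

14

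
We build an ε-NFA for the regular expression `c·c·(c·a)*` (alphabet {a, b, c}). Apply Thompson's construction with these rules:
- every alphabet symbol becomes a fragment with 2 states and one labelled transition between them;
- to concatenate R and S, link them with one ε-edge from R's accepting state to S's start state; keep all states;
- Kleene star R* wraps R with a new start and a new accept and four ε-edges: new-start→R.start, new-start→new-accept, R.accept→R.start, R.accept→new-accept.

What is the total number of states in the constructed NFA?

10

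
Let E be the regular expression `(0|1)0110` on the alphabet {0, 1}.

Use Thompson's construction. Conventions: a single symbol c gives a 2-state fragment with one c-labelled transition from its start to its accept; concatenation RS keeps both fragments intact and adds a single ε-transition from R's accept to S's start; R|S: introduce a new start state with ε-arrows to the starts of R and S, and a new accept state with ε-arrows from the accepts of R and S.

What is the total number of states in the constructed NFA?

14

Recursing over subexpressions:
Each of the 6 symbol leaves contributes a 2-state fragment.
  0|1 → 6 states
  (0|1)0110 → 14 states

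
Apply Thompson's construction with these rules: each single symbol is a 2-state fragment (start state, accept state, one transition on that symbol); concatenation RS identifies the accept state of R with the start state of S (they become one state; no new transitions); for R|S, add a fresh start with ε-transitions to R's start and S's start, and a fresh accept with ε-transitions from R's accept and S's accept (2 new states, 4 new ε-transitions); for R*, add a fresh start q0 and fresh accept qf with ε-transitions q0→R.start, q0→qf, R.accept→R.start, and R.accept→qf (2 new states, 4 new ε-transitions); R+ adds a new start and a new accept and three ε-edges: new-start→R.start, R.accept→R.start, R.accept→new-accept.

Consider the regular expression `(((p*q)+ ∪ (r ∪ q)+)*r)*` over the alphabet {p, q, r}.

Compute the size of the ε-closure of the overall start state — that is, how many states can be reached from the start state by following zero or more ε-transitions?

Work bottom-up. For each fragment F, track |ε-closure(F.start)| and whether F's accept lies in that closure (i.e. whether F accepts ε). A single-symbol fragment has closure size 1 and does not accept ε.
  p* → new start has ε-edges to the inner start and to the new accept, so |ε-closure| = 2 + 1 = 3
  p*q → |ε-closure| = 3 + (1−1) = 3 (closure spills across the concat boundary because the left factor accepts ε)
  (p*q)+ → new start ε-reaches only the body's start; the new accept needs a symbol first: |ε-closure| = 1 + 3 = 4
  r ∪ q → new start ε-reaches every alternative's start; none of them accept ε, so the new accept is not reached: |ε-closure| = 1 + 1 + 1 = 3
  (r ∪ q)+ → new start ε-reaches only the body's start; the new accept needs a symbol first: |ε-closure| = 1 + 3 = 4
  (p*q)+ ∪ (r ∪ q)+ → new start ε-reaches every alternative's start; none of them accept ε, so the new accept is not reached: |ε-closure| = 1 + 4 + 4 = 9
  ((p*q)+ ∪ (r ∪ q)+)* → the star's fresh start ε-reaches both the body's start and the fresh accept: |ε-closure| = 2 + 9 = 11
  ((p*q)+ ∪ (r ∪ q)+)*r → the left operand accepts ε, so the closure extends into the next operand (the shared merged state is already counted); |ε-closure| = 11 + (1−1) = 11
  (((p*q)+ ∪ (r ∪ q)+)*r)* → the star's fresh start ε-reaches both the body's start and the fresh accept: |ε-closure| = 2 + 11 = 13

13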